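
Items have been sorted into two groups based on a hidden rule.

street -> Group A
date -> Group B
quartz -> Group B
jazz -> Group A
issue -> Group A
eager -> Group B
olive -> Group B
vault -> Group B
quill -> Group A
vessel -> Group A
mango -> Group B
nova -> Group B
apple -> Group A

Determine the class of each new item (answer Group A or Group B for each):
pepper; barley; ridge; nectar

Group A, Group B, Group B, Group B

Rule: has a double letter. This holds for each 'Group A' example and fails for each 'Group B' one.
pepper — 'pp' doubled, hence Group A.
barley — no doubled letter, hence Group B.
ridge — no doubled letter, hence Group B.
nectar — no doubled letter, hence Group B.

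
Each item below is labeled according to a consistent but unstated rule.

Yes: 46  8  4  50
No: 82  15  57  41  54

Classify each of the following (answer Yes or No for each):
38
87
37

Yes, No, No

The common property of the 'Yes' items is: even AND at most 50. No 'No' item has it.
38: 38 is even, 38 ≤ 50 — passes, so Yes. 87: 87 is odd, 87 > 50 — fails the rule, so No. 37: 37 is odd, 37 ≤ 50 — fails the rule, so No.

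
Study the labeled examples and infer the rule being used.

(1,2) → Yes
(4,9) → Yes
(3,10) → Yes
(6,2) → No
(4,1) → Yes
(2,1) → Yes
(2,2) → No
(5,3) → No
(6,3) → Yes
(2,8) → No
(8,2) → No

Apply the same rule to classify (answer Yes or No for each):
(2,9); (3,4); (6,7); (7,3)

The distinguishing property — sum is odd — holds for all the 'Yes' cases and none of the 'No' cases.
(2,9): 2+9 = 11 — satisfies this, so Yes. (3,4): 3+4 = 7 — satisfies this, so Yes. (6,7): 6+7 = 13 — satisfies this, so Yes. (7,3): 7+3 = 10 — fails the rule, so No.

Yes, Yes, Yes, No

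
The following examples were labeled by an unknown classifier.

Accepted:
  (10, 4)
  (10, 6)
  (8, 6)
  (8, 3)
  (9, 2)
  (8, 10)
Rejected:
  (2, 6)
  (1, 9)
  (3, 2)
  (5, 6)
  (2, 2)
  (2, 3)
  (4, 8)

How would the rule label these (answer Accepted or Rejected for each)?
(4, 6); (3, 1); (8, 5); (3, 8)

Rejected, Rejected, Accepted, Rejected

All 'Accepted' examples share one property — first ≥ 6 — and every 'Rejected' example lacks it.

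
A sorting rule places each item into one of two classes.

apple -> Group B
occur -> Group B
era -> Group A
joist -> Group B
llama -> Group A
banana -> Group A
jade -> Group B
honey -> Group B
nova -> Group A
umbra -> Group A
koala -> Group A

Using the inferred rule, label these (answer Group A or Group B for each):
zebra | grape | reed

Group A, Group B, Group B

Comparing the two groups points to one rule — ends with 'a'.
zebra: Group A (ends with 'a'). grape: Group B (ends with 'e'). reed: Group B (ends with 'd').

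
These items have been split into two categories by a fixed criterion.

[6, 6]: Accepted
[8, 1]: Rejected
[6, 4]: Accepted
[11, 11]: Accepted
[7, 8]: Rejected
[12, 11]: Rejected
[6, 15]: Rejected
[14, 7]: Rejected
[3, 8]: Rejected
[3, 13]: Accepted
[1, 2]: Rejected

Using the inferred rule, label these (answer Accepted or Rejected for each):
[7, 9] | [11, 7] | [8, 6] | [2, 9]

Accepted, Accepted, Accepted, Rejected

The rule appears to be: sum is even.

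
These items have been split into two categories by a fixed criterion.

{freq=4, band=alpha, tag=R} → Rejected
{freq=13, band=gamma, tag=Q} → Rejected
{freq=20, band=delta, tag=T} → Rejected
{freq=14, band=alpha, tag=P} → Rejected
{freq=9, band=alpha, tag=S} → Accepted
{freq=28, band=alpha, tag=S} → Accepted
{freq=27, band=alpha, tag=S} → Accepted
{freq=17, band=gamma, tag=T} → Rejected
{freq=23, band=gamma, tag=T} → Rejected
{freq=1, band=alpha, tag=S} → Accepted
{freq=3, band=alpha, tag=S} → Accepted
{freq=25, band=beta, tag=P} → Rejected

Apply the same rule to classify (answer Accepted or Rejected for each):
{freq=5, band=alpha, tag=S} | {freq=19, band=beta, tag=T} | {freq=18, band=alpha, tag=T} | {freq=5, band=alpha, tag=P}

The distinguishing property — tag is S — holds for all the 'Accepted' cases and none of the 'Rejected' cases.
{freq=5, band=alpha, tag=S}: tag is S, checks out → Accepted.
{freq=19, band=beta, tag=T}: tag is T, doesn't qualify → Rejected.
{freq=18, band=alpha, tag=T}: tag is T, doesn't qualify → Rejected.
{freq=5, band=alpha, tag=P}: tag is P, doesn't qualify → Rejected.

Accepted, Rejected, Rejected, Rejected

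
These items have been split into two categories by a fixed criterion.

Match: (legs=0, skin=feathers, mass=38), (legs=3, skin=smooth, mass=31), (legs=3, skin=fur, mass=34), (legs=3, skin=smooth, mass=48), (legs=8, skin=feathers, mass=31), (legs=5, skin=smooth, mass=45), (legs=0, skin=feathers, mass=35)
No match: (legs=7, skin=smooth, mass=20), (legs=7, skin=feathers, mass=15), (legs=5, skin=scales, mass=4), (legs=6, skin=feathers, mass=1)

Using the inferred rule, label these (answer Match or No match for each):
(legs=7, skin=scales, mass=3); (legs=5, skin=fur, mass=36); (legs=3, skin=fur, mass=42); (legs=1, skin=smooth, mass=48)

No match, Match, Match, Match

A rule that fits every label: mass ≥ 31 — true of each 'Match' example, false of each 'No match' one.
(legs=7, skin=scales, mass=3): No match (mass = 3).
(legs=5, skin=fur, mass=36): Match (mass = 36).
(legs=3, skin=fur, mass=42): Match (mass = 42).
(legs=1, skin=smooth, mass=48): Match (mass = 48).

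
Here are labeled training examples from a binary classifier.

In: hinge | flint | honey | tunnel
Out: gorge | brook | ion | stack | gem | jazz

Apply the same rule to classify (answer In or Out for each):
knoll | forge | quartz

In, Out, Out

Every 'In' example satisfies: length ≥ 4 AND contains 'n'. None of the 'Out' examples do.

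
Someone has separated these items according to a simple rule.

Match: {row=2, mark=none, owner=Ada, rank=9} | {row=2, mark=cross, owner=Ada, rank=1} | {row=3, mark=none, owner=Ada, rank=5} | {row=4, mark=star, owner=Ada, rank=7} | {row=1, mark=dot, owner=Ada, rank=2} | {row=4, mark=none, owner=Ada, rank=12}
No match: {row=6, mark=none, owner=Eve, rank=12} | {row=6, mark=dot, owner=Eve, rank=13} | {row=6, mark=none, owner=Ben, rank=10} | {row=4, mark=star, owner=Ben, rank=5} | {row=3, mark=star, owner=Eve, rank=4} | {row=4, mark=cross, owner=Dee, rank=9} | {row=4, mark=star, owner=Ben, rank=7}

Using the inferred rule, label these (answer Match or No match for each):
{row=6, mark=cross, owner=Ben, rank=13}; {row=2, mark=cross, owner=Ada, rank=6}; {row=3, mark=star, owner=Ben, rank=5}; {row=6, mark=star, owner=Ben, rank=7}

Comparing the two groups points to one rule — owner is Ada.
{row=6, mark=cross, owner=Ben, rank=13}: No match (owner is Ben). {row=2, mark=cross, owner=Ada, rank=6}: Match (owner is Ada). {row=3, mark=star, owner=Ben, rank=5}: No match (owner is Ben). {row=6, mark=star, owner=Ben, rank=7}: No match (owner is Ben).

No match, Match, No match, No match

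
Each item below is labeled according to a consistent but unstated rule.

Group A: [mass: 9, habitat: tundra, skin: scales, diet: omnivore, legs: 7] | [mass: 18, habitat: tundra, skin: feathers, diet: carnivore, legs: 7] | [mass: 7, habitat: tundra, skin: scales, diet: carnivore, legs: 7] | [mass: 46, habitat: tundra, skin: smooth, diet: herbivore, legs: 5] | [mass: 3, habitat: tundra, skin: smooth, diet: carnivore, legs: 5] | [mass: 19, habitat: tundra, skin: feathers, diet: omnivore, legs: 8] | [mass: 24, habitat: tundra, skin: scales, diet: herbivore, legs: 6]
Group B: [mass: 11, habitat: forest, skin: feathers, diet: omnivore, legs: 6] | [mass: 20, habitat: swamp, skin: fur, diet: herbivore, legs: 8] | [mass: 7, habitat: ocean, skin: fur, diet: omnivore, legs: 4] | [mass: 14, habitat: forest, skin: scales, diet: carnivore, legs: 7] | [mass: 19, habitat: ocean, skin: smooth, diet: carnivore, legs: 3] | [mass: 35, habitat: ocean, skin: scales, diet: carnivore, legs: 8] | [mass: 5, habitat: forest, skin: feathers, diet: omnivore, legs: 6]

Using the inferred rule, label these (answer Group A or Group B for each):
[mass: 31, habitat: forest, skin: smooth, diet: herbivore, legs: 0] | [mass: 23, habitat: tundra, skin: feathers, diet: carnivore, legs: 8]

The simplest hypothesis consistent with all the labels is: habitat is tundra.
[mass: 31, habitat: forest, skin: smooth, diet: herbivore, legs: 0]: habitat is forest — lacks this property, so Group B.
[mass: 23, habitat: tundra, skin: feathers, diet: carnivore, legs: 8]: habitat is tundra — meets the rule, so Group A.

Group B, Group A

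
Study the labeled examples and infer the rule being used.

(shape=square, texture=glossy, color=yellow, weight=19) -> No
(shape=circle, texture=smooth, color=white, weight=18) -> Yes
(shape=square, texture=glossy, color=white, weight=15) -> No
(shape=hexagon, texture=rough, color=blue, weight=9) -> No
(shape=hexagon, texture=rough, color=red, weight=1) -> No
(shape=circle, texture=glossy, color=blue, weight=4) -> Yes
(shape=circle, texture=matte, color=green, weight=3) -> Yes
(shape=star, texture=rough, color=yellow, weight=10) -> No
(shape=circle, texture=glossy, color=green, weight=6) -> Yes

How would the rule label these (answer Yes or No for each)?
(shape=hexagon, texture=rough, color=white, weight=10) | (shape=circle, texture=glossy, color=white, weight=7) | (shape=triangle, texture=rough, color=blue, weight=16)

No, Yes, No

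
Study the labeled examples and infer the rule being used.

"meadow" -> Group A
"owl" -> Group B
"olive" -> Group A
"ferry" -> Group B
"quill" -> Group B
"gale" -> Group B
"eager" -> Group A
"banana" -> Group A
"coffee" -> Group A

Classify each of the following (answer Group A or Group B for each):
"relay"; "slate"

Group B, Group B

A rule that fits every label: has ≥ 3 vowels — true of each 'Group A' example, false of each 'Group B' one.
"relay": Group B (2 vowels).
"slate": Group B (2 vowels).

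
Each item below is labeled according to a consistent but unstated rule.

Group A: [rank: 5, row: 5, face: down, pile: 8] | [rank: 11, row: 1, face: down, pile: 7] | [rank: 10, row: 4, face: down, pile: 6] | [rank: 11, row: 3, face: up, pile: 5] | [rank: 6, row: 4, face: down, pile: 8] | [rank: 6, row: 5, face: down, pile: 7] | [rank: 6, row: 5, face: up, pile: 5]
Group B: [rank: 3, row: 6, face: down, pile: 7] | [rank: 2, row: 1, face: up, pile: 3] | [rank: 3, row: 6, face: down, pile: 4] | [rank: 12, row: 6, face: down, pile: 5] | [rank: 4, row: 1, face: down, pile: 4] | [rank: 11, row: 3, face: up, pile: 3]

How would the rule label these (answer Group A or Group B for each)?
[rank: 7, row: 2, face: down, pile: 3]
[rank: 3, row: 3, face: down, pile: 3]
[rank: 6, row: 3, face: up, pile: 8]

Group B, Group B, Group A

All 'Group A' examples share one property — row ≤ 5 AND pile ≥ 5 — and every 'Group B' example lacks it.
[rank: 7, row: 2, face: down, pile: 3] — row = 2, pile = 3, hence Group B. [rank: 3, row: 3, face: down, pile: 3] — row = 3, pile = 3, hence Group B. [rank: 6, row: 3, face: up, pile: 8] — row = 3, pile = 8, hence Group A.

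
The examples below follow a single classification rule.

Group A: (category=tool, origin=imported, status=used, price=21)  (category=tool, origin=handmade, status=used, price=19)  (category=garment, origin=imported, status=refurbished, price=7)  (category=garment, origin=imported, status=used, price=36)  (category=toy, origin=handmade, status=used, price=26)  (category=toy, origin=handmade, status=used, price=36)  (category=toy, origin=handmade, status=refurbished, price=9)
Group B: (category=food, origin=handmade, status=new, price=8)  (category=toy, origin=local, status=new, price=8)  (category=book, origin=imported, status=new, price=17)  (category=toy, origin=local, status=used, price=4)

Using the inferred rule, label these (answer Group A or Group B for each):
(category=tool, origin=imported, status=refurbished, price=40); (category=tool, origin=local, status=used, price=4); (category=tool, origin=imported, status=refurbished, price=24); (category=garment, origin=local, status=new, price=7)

The simplest hypothesis consistent with all the labels is: status is refurbished OR price ≥ 19.
(category=tool, origin=imported, status=refurbished, price=40) — status is refurbished, price = 40, hence Group A. (category=tool, origin=local, status=used, price=4) — status is used, price = 4, hence Group B. (category=tool, origin=imported, status=refurbished, price=24) — status is refurbished, price = 24, hence Group A. (category=garment, origin=local, status=new, price=7) — status is new, price = 7, hence Group B.

Group A, Group B, Group A, Group B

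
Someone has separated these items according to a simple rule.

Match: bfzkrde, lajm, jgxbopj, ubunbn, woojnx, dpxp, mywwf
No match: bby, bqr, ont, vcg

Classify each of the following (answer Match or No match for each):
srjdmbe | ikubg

Match, Match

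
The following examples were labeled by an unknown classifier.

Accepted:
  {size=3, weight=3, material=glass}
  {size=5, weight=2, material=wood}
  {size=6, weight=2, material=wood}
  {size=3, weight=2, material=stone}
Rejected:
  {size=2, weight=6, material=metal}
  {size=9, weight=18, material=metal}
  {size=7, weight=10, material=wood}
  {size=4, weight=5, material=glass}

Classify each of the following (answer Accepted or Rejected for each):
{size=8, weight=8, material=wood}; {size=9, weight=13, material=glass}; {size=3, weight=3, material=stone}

The simplest hypothesis consistent with all the labels is: weight ≤ 3.
{size=8, weight=8, material=wood} → weight = 8 → Rejected.
{size=9, weight=13, material=glass} → weight = 13 → Rejected.
{size=3, weight=3, material=stone} → weight = 3 → Accepted.

Rejected, Rejected, Accepted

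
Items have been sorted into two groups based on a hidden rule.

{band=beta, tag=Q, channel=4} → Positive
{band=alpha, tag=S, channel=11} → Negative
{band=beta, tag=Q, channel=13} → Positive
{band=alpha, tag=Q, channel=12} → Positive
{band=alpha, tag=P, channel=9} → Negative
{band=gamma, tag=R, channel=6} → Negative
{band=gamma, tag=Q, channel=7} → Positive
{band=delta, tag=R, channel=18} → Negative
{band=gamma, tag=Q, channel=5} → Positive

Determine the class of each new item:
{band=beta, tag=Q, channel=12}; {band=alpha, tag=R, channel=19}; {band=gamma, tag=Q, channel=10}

Positive, Negative, Positive

Checking candidate rules against both groups, what survives is: tag is Q.
Positive: {band=beta, tag=Q, channel=12}, since tag is Q.
Negative: {band=alpha, tag=R, channel=19}, since tag is R.
Positive: {band=gamma, tag=Q, channel=10}, since tag is Q.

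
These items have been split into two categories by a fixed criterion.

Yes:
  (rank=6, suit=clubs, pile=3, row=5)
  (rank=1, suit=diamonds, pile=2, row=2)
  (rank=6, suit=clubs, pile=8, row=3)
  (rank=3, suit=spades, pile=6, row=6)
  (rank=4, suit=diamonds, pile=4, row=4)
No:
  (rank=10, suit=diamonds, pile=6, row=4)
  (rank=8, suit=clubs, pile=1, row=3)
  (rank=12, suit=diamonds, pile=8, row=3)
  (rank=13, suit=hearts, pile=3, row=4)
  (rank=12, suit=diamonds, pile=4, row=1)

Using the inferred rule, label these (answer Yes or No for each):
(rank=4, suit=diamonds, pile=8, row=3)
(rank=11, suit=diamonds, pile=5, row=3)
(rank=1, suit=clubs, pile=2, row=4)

Yes, No, Yes

Rule: rank ≤ 6. This holds for each 'Yes' example and fails for each 'No' one.
(rank=4, suit=diamonds, pile=8, row=3): rank = 4, meets the rule → Yes. (rank=11, suit=diamonds, pile=5, row=3): rank = 11, fails the rule → No. (rank=1, suit=clubs, pile=2, row=4): rank = 1, meets the rule → Yes.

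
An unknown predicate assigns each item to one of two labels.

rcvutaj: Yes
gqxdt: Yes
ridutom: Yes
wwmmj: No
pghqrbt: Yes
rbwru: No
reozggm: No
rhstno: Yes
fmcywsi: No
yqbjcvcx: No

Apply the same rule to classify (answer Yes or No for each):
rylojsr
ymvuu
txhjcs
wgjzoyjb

No, No, Yes, No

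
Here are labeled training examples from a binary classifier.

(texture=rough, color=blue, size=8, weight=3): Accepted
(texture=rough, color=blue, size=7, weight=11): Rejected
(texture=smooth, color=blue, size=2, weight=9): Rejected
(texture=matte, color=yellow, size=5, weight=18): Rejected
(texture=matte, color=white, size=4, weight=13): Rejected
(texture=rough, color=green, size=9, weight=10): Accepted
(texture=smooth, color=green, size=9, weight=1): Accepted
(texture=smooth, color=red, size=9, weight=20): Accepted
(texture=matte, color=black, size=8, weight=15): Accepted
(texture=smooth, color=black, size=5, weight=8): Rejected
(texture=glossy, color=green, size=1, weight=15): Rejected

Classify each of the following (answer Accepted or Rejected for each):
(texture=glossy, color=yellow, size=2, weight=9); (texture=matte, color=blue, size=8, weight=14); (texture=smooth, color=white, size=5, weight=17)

Rejected, Accepted, Rejected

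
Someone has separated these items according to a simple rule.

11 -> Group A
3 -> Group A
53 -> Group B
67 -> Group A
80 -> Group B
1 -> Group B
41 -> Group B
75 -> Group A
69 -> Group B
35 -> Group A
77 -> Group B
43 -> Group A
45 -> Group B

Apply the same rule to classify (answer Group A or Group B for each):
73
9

Group B, Group B

A rule that fits every label: ≡ 3 (mod 4) — true of each 'Group A' example, false of each 'Group B' one.
73: 73 mod 4 = 1, doesn't match → Group B.
9: 9 mod 4 = 1, doesn't match → Group B.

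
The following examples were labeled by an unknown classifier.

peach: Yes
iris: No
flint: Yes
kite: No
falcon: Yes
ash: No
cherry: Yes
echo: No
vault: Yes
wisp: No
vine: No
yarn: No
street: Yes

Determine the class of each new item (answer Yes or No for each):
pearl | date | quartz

Yes, No, Yes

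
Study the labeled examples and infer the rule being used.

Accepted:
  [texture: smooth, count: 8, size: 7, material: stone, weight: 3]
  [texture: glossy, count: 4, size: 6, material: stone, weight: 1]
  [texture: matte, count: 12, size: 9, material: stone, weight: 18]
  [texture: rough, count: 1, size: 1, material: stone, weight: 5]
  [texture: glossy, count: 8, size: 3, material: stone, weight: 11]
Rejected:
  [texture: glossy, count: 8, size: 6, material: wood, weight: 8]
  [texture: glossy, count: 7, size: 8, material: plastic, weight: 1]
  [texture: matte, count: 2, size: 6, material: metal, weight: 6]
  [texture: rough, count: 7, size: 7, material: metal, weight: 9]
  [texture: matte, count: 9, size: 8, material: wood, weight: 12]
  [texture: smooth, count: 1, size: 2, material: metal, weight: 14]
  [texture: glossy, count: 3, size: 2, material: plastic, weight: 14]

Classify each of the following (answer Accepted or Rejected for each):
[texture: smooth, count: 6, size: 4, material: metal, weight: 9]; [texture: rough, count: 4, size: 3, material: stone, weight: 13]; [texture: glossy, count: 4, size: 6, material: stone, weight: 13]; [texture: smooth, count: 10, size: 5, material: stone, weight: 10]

The distinguishing property — material is stone — holds for all the 'Accepted' cases and none of the 'Rejected' cases.
[texture: smooth, count: 6, size: 4, material: metal, weight: 9]: material is metal, doesn't qualify → Rejected. [texture: rough, count: 4, size: 3, material: stone, weight: 13]: material is stone, qualifies → Accepted. [texture: glossy, count: 4, size: 6, material: stone, weight: 13]: material is stone, qualifies → Accepted. [texture: smooth, count: 10, size: 5, material: stone, weight: 10]: material is stone, qualifies → Accepted.

Rejected, Accepted, Accepted, Accepted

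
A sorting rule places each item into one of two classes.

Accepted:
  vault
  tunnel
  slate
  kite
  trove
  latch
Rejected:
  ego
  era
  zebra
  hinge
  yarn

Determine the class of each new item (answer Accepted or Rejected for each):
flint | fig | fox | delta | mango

A rule that fits every label: contains 't' — true of each 'Accepted' example, false of each 'Rejected' one.

Accepted, Rejected, Rejected, Accepted, Rejected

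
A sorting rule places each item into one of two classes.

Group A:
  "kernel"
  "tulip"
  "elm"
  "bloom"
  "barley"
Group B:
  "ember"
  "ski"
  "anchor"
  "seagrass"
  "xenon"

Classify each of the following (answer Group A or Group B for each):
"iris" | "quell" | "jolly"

One predicate separates the groups cleanly: contains 'l'.
Group B: "iris", since no 'l'.
Group A: "quell", since has 'l'.
Group A: "jolly", since has 'l'.

Group B, Group A, Group A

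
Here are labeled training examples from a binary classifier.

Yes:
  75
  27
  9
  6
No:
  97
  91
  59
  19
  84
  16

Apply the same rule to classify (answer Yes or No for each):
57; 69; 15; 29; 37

Yes, Yes, Yes, No, No

The rule appears to be: multiple of 3 AND at most 75.
57: 57 = 3·19, 57 ≤ 75 — qualifies, so Yes. 69: 69 = 3·23, 69 ≤ 75 — qualifies, so Yes. 15: 15 = 3·5, 15 ≤ 75 — qualifies, so Yes. 29: 29 = 3·9 + 2, 29 ≤ 75 — does not satisfy this, so No. 37: 37 = 3·12 + 1, 37 ≤ 75 — does not satisfy this, so No.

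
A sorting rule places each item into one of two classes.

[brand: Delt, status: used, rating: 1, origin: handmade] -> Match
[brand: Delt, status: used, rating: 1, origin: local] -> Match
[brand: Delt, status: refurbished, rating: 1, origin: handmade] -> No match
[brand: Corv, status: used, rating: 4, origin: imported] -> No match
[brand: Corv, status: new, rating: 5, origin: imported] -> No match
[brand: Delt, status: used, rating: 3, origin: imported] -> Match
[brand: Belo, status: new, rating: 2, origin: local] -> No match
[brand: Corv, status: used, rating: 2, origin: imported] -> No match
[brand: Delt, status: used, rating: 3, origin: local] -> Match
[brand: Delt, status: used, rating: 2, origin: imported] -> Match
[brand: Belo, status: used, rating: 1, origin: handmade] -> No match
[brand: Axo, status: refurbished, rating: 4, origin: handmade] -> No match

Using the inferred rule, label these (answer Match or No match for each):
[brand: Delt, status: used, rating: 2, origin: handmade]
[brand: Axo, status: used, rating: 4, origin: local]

Match, No match

All 'Match' examples share one property — status is used AND brand is Delt — and every 'No match' example lacks it.
[brand: Delt, status: used, rating: 2, origin: handmade]: status is used, brand is Delt — fits, so Match. [brand: Axo, status: used, rating: 4, origin: local]: status is used, brand is Axo — doesn't match, so No match.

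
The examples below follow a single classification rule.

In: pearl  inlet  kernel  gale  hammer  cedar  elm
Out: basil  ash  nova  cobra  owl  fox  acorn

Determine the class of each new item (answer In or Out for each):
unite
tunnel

In, In

The common property of the 'In' items is: contains 'e'. No 'Out' item has it.
unite — has 'e', hence In. tunnel — has 'e', hence In.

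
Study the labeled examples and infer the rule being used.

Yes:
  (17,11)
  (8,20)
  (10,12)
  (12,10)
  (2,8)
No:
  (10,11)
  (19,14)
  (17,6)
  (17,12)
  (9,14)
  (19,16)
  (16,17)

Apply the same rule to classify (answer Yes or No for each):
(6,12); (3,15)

Yes, Yes

Checking candidate rules against both groups, what survives is: sum is even.
(6,12) → 6+12 = 18 → Yes.
(3,15) → 3+15 = 18 → Yes.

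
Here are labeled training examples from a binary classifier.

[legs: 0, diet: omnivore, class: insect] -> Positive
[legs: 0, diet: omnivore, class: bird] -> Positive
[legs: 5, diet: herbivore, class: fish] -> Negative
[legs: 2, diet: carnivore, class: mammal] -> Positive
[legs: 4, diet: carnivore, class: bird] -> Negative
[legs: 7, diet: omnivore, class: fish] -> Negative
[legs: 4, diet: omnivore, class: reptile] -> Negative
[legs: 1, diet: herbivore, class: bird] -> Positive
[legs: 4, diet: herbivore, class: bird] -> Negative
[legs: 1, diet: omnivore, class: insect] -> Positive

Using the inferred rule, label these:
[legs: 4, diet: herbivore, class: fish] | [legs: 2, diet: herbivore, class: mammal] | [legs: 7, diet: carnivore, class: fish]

Negative, Positive, Negative

The distinguishing property — legs ≤ 2 — holds for all the 'Positive' cases and none of the 'Negative' cases.
[legs: 4, diet: herbivore, class: fish]: legs = 4, does not satisfy this → Negative. [legs: 2, diet: herbivore, class: mammal]: legs = 2, matches → Positive. [legs: 7, diet: carnivore, class: fish]: legs = 7, does not satisfy this → Negative.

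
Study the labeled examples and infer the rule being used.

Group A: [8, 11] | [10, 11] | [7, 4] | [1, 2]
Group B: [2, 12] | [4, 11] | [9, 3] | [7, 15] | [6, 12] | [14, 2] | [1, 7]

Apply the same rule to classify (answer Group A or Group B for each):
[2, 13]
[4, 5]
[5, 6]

Group B, Group A, Group A

The distinguishing property — |first − second| ≤ 3 — holds for all the 'Group A' cases and none of the 'Group B' cases.
[2, 13]: |2−13| = 11, doesn't match → Group B. [4, 5]: |4−5| = 1, meets the rule → Group A. [5, 6]: |5−6| = 1, meets the rule → Group A.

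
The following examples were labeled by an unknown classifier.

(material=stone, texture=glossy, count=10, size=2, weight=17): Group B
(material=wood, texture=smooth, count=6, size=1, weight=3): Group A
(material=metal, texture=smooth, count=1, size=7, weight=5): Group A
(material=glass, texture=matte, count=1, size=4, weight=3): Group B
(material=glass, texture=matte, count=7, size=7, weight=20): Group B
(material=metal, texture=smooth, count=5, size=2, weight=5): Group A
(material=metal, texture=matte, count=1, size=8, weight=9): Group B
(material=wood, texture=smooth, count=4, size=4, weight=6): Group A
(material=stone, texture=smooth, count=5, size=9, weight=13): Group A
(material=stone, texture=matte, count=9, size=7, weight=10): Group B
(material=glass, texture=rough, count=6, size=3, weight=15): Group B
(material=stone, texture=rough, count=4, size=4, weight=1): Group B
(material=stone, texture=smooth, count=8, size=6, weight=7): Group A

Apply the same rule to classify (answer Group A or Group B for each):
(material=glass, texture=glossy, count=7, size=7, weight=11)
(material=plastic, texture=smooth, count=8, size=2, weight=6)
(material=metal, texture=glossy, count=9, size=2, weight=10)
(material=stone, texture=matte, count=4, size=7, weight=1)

The distinguishing property — texture is smooth — holds for all the 'Group A' cases and none of the 'Group B' cases.
(material=glass, texture=glossy, count=7, size=7, weight=11) — texture is glossy, hence Group B. (material=plastic, texture=smooth, count=8, size=2, weight=6) — texture is smooth, hence Group A. (material=metal, texture=glossy, count=9, size=2, weight=10) — texture is glossy, hence Group B. (material=stone, texture=matte, count=4, size=7, weight=1) — texture is matte, hence Group B.

Group B, Group A, Group B, Group B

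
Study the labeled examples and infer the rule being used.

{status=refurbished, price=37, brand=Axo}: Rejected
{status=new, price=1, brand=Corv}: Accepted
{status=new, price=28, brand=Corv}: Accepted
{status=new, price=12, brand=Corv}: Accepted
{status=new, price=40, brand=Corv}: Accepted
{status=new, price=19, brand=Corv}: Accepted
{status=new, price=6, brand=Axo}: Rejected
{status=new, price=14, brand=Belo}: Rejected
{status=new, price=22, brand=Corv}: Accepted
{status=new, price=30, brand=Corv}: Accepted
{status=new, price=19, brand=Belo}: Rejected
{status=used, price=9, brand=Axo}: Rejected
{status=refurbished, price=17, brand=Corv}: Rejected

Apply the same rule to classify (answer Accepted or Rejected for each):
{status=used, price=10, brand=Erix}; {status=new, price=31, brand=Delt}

Rejected, Rejected

One predicate separates the groups cleanly: brand is Corv AND status is new.
{status=used, price=10, brand=Erix} → brand is Erix, status is used → Rejected. {status=new, price=31, brand=Delt} → brand is Delt, status is new → Rejected.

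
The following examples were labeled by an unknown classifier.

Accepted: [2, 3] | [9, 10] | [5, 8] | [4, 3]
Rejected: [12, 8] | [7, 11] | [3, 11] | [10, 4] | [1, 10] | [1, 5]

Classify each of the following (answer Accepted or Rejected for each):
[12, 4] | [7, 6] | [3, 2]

The rule appears to be: |first − second| ≤ 3.
[12, 4]: |12−4| = 8, fails this test → Rejected.
[7, 6]: |7−6| = 1, satisfies this → Accepted.
[3, 2]: |3−2| = 1, satisfies this → Accepted.

Rejected, Accepted, Accepted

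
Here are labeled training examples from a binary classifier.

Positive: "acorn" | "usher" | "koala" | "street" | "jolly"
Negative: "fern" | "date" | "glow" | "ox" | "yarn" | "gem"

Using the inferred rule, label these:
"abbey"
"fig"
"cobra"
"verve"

Positive, Negative, Positive, Positive

Rule: length ≥ 5. This holds for each 'Positive' example and fails for each 'Negative' one.
"abbey": length 5 — satisfies this, so Positive.
"fig": length 3 — doesn't match, so Negative.
"cobra": length 5 — satisfies this, so Positive.
"verve": length 5 — satisfies this, so Positive.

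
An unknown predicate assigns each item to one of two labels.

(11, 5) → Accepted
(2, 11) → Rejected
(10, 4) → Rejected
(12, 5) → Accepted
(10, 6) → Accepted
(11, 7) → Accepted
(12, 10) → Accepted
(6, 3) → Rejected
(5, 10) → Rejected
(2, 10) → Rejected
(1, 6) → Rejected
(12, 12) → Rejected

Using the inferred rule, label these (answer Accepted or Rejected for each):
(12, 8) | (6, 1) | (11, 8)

Accepted, Rejected, Accepted

The rule appears to be: first > second AND sum ≥ 15.
(12, 8): 12 > 8, 12+8 = 20, matches → Accepted.
(6, 1): 6 > 1, 6+1 = 7, does not pass → Rejected.
(11, 8): 11 > 8, 11+8 = 19, matches → Accepted.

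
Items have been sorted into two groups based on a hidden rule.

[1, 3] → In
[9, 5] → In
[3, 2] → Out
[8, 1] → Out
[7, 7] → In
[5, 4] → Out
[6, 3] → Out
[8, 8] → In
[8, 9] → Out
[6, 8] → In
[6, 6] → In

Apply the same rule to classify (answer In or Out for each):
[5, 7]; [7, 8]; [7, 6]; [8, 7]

The rule appears to be: sum is even.

In, Out, Out, Out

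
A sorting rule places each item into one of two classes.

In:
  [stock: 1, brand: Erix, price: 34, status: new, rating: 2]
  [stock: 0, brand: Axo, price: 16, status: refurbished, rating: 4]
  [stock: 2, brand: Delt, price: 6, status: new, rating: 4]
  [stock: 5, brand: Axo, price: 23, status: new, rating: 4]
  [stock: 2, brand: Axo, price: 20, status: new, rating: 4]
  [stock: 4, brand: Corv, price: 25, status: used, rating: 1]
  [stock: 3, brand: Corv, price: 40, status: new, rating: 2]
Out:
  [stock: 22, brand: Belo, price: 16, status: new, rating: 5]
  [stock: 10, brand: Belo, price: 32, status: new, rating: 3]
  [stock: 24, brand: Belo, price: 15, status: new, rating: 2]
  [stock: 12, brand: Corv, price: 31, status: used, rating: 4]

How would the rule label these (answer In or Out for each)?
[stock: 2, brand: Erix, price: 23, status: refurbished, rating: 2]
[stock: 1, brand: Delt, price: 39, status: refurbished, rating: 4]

The pattern is that an item is 'In' exactly when: stock ≤ 5.

In, In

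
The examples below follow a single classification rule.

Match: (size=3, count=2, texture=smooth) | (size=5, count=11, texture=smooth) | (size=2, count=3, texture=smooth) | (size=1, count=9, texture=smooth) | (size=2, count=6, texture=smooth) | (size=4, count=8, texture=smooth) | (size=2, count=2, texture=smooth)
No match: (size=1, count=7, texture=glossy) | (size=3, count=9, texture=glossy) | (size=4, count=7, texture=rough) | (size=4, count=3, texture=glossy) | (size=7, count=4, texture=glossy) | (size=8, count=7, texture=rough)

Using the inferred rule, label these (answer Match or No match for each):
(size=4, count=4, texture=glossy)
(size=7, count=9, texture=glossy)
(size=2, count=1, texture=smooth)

No match, No match, Match

The rule appears to be: texture is smooth.
(size=4, count=4, texture=glossy) → texture is glossy → No match.
(size=7, count=9, texture=glossy) → texture is glossy → No match.
(size=2, count=1, texture=smooth) → texture is smooth → Match.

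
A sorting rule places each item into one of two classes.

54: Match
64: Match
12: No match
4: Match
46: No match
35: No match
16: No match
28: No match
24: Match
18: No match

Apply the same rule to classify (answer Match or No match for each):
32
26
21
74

The pattern is that an item is 'Match' exactly when: ends in digit 4.
32: No match (last digit 2). 26: No match (last digit 6). 21: No match (last digit 1). 74: Match (last digit 4).

No match, No match, No match, Match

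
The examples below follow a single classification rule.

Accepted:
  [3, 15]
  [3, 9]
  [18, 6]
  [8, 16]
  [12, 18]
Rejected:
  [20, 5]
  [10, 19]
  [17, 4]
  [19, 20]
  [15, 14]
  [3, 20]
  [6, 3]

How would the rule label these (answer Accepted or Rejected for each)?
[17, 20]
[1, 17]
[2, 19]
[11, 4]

The classifier is using: sum is even.
[17, 20] — 17+20 = 37, hence Rejected.
[1, 17] — 1+17 = 18, hence Accepted.
[2, 19] — 2+19 = 21, hence Rejected.
[11, 4] — 11+4 = 15, hence Rejected.

Rejected, Accepted, Rejected, Rejected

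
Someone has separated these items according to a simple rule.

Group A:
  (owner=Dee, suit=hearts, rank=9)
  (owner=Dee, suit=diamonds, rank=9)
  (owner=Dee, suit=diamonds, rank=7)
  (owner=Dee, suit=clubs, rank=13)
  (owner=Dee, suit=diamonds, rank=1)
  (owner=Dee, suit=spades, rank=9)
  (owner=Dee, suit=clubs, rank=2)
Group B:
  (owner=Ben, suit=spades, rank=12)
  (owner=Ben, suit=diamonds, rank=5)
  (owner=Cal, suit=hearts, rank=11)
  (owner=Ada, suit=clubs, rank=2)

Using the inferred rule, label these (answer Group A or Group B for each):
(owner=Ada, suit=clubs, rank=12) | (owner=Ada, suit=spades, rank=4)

Group B, Group B

The classifier is using: owner is Dee.
(owner=Ada, suit=clubs, rank=12): owner is Ada, doesn't qualify → Group B.
(owner=Ada, suit=spades, rank=4): owner is Ada, doesn't qualify → Group B.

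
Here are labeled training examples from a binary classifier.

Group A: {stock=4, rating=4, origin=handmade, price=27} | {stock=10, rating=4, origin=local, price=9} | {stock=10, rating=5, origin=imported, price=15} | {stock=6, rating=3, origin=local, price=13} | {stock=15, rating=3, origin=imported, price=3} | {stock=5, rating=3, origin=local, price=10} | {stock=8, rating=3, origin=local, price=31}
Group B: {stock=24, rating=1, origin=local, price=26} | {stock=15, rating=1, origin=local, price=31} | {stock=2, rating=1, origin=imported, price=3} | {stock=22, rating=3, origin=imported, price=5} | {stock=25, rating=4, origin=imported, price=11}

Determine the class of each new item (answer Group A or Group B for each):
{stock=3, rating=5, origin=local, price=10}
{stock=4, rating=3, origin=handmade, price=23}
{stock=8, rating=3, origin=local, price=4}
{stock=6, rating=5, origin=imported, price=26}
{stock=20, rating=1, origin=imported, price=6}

The common property of the 'Group A' items is: stock ≤ 15 AND rating ≥ 3. No 'Group B' item has it.

Group A, Group A, Group A, Group A, Group B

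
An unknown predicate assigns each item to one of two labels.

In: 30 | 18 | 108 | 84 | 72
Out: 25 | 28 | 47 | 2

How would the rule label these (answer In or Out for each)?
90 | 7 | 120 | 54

The rule appears to be: multiple of 3.
90 → 90 = 3·30 → In. 7 → 7 = 3·2 + 1 → Out. 120 → 120 = 3·40 → In. 54 → 54 = 3·18 → In.

In, Out, In, In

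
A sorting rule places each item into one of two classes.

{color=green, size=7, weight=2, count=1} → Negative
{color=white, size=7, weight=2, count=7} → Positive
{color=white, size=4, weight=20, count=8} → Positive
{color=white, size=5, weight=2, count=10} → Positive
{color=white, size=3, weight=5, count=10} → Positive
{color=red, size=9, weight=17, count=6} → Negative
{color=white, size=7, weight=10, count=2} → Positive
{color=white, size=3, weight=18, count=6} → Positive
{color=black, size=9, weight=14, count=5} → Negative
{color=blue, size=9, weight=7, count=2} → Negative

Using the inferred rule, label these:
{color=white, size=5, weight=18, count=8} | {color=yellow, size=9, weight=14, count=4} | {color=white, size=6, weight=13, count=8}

Positive, Negative, Positive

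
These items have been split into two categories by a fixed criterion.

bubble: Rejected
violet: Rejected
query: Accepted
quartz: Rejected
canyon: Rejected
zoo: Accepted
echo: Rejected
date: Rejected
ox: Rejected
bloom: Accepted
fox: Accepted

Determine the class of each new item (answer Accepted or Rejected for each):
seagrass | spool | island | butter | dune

Every 'Accepted' example satisfies: odd length. None of the 'Rejected' examples do.
seagrass: length 8, fails the rule → Rejected.
spool: length 5, satisfies this → Accepted.
island: length 6, fails the rule → Rejected.
butter: length 6, fails the rule → Rejected.
dune: length 4, fails the rule → Rejected.

Rejected, Accepted, Rejected, Rejected, Rejected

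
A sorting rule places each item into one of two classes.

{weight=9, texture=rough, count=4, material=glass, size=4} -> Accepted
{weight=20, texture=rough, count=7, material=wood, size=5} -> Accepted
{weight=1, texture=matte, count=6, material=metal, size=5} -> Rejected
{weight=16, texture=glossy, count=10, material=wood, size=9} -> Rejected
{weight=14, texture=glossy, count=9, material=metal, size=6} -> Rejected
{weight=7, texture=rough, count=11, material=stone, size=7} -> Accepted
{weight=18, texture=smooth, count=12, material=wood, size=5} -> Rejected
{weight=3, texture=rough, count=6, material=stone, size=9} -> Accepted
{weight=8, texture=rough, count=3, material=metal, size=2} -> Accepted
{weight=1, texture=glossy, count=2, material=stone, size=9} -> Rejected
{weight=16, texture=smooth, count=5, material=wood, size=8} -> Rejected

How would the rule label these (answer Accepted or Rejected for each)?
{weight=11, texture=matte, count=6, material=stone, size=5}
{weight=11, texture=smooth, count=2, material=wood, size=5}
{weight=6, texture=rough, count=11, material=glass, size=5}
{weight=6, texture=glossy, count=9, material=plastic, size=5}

Rejected, Rejected, Accepted, Rejected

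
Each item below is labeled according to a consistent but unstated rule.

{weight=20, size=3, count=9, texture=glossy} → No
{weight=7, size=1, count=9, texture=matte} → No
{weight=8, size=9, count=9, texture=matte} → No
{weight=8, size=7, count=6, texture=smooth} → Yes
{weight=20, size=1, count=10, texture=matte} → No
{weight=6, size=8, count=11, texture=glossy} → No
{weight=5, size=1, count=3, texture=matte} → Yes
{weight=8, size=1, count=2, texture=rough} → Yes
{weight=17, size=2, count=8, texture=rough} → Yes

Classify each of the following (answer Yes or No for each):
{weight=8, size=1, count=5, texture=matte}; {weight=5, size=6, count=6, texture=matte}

Yes, Yes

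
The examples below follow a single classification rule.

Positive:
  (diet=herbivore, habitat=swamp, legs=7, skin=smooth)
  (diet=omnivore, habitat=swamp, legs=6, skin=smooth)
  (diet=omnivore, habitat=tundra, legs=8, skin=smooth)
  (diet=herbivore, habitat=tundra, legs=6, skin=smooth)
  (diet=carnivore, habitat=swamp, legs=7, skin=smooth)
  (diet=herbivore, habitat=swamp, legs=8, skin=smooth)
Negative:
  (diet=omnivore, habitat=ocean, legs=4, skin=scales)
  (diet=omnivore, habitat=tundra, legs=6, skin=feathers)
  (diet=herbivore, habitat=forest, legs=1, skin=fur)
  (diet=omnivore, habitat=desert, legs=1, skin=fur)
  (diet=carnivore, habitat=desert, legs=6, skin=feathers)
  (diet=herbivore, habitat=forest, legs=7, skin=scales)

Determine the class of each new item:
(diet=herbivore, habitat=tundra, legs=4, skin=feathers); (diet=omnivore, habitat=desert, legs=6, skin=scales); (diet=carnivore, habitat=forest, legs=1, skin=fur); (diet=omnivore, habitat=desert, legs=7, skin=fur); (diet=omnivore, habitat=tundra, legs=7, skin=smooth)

The simplest hypothesis consistent with all the labels is: skin is smooth.

Negative, Negative, Negative, Negative, Positive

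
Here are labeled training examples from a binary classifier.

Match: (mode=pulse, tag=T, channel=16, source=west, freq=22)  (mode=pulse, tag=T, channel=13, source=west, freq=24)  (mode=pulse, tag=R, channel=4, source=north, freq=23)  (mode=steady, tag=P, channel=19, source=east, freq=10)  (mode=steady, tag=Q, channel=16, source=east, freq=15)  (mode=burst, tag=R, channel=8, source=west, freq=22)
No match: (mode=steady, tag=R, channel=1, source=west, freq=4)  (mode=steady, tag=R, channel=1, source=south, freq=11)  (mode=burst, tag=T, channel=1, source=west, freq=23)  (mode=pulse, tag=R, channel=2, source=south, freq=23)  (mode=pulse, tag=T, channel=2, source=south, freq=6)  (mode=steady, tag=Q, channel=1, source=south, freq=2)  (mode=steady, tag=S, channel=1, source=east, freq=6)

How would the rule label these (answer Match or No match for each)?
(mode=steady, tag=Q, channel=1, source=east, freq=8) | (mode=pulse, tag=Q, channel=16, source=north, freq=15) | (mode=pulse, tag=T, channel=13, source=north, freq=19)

No match, Match, Match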